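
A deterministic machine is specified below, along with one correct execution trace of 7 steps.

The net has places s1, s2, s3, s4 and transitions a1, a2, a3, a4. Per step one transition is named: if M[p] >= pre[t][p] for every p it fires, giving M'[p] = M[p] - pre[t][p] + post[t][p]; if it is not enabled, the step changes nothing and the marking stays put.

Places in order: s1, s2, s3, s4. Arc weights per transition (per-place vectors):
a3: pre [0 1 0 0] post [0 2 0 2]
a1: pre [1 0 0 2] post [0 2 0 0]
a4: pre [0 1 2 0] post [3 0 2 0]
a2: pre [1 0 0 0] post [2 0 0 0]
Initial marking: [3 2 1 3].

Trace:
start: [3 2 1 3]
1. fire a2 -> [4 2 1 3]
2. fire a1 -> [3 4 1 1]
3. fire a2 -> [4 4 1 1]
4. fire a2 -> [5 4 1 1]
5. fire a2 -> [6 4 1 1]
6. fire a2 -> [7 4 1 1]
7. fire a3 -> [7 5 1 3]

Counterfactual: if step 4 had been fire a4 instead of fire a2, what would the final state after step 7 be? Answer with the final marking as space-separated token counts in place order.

(re-executing from step 4 with the substitution; state before step 4: [4 4 1 1])
4. fire a4 -> [4 4 1 1]
5. fire a2 -> [5 4 1 1]
6. fire a2 -> [6 4 1 1]
7. fire a3 -> [6 5 1 3]

6 5 1 3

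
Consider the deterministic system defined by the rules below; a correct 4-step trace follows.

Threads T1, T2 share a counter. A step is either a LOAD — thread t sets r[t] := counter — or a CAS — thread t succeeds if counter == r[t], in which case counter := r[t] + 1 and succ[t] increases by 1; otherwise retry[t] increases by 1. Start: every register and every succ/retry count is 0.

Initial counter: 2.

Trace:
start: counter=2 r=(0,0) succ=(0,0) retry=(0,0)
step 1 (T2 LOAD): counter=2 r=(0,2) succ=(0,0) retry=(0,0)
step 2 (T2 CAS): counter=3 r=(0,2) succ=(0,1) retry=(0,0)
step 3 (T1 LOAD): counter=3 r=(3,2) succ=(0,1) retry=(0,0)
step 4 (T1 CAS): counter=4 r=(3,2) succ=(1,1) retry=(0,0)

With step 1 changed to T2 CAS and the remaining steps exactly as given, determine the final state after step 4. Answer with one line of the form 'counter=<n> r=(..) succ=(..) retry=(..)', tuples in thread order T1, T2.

counter=3 r=(2,0) succ=(1,0) retry=(0,2)

(re-executing from step 1 with the substitution; state before step 1: counter=2 r=(0,0) succ=(0,0) retry=(0,0))
step 1 (T2 CAS): counter=2 r=(0,0) succ=(0,0) retry=(0,1)
step 2 (T2 CAS): counter=2 r=(0,0) succ=(0,0) retry=(0,2)
step 3 (T1 LOAD): counter=2 r=(2,0) succ=(0,0) retry=(0,2)
step 4 (T1 CAS): counter=3 r=(2,0) succ=(1,0) retry=(0,2)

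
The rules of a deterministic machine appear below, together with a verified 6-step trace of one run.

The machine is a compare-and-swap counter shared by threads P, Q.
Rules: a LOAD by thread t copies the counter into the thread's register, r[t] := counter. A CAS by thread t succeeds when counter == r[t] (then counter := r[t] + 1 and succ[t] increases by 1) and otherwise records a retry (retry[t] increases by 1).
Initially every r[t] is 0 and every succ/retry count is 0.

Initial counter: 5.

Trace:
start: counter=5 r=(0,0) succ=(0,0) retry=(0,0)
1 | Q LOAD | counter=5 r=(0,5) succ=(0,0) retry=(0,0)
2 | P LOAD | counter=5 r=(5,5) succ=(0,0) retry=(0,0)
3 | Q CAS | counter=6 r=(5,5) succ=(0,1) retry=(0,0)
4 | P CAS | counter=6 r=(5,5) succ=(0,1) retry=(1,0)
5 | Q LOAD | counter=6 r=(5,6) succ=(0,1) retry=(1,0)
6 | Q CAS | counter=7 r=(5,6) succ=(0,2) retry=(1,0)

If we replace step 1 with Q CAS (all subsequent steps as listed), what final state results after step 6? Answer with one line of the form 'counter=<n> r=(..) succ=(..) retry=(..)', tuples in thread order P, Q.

(re-executing from step 1 with the substitution; state before step 1: counter=5 r=(0,0) succ=(0,0) retry=(0,0))
1 | Q CAS | counter=5 r=(0,0) succ=(0,0) retry=(0,1)
2 | P LOAD | counter=5 r=(5,0) succ=(0,0) retry=(0,1)
3 | Q CAS | counter=5 r=(5,0) succ=(0,0) retry=(0,2)
4 | P CAS | counter=6 r=(5,0) succ=(1,0) retry=(0,2)
5 | Q LOAD | counter=6 r=(5,6) succ=(1,0) retry=(0,2)
6 | Q CAS | counter=7 r=(5,6) succ=(1,1) retry=(0,2)

counter=7 r=(5,6) succ=(1,1) retry=(0,2)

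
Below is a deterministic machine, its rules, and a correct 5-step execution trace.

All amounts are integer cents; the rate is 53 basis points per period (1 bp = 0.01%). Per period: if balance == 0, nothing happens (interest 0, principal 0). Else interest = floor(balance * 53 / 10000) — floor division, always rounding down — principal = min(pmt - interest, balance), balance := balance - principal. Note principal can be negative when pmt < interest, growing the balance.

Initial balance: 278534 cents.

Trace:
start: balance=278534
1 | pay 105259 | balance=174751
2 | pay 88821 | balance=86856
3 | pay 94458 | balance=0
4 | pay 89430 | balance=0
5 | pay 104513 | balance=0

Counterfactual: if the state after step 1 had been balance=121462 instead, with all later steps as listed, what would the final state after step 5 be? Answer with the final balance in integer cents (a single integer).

0

state after step 1 := balance=121462
2 | pay 88821 | balance=33284
3 | pay 94458 | balance=0
4 | pay 89430 | balance=0
5 | pay 104513 | balance=0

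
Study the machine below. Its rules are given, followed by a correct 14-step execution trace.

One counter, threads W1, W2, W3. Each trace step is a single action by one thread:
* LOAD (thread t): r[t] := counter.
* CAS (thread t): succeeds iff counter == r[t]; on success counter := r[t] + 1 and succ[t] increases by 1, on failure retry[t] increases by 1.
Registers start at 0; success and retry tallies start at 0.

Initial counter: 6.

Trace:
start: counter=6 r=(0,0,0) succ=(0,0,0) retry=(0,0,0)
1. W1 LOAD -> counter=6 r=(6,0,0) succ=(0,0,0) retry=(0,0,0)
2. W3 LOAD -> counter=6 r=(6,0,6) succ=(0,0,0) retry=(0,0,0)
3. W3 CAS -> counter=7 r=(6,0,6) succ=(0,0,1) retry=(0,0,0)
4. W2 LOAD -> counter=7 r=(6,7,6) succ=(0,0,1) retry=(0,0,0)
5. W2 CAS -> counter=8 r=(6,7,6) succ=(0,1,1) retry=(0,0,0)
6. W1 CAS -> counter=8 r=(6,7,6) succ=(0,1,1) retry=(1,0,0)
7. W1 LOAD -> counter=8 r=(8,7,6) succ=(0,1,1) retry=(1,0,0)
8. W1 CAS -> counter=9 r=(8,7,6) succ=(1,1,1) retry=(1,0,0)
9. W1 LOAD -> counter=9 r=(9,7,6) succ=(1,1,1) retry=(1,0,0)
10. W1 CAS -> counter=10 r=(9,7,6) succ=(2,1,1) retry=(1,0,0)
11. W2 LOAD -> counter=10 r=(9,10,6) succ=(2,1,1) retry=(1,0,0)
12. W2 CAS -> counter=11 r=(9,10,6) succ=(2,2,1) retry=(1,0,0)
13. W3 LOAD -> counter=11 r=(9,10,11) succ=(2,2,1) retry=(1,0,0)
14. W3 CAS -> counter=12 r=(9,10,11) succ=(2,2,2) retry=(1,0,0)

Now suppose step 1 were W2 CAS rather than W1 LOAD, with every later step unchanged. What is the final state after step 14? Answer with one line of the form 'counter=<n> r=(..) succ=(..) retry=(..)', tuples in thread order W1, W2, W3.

counter=12 r=(9,10,11) succ=(2,2,2) retry=(1,1,0)

(re-executing from step 1 with the substitution; state before step 1: counter=6 r=(0,0,0) succ=(0,0,0) retry=(0,0,0))
1. W2 CAS -> counter=6 r=(0,0,0) succ=(0,0,0) retry=(0,1,0)
2. W3 LOAD -> counter=6 r=(0,0,6) succ=(0,0,0) retry=(0,1,0)
3. W3 CAS -> counter=7 r=(0,0,6) succ=(0,0,1) retry=(0,1,0)
4. W2 LOAD -> counter=7 r=(0,7,6) succ=(0,0,1) retry=(0,1,0)
5. W2 CAS -> counter=8 r=(0,7,6) succ=(0,1,1) retry=(0,1,0)
6. W1 CAS -> counter=8 r=(0,7,6) succ=(0,1,1) retry=(1,1,0)
7. W1 LOAD -> counter=8 r=(8,7,6) succ=(0,1,1) retry=(1,1,0)
8. W1 CAS -> counter=9 r=(8,7,6) succ=(1,1,1) retry=(1,1,0)
9. W1 LOAD -> counter=9 r=(9,7,6) succ=(1,1,1) retry=(1,1,0)
10. W1 CAS -> counter=10 r=(9,7,6) succ=(2,1,1) retry=(1,1,0)
11. W2 LOAD -> counter=10 r=(9,10,6) succ=(2,1,1) retry=(1,1,0)
12. W2 CAS -> counter=11 r=(9,10,6) succ=(2,2,1) retry=(1,1,0)
13. W3 LOAD -> counter=11 r=(9,10,11) succ=(2,2,1) retry=(1,1,0)
14. W3 CAS -> counter=12 r=(9,10,11) succ=(2,2,2) retry=(1,1,0)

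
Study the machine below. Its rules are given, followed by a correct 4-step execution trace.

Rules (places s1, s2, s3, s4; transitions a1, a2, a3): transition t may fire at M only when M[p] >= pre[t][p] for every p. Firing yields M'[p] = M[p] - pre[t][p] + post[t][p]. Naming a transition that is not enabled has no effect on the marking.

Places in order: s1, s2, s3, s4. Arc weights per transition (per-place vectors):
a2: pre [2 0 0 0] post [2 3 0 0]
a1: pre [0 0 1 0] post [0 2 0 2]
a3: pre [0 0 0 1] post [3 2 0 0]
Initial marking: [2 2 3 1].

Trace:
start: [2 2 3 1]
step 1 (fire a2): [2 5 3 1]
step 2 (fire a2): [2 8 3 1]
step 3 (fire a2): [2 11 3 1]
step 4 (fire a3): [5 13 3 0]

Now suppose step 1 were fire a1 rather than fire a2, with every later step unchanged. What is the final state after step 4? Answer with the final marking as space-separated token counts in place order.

(re-executing from step 1 with the substitution; state before step 1: [2 2 3 1])
step 1 (fire a1): [2 4 2 3]
step 2 (fire a2): [2 7 2 3]
step 3 (fire a2): [2 10 2 3]
step 4 (fire a3): [5 12 2 2]

5 12 2 2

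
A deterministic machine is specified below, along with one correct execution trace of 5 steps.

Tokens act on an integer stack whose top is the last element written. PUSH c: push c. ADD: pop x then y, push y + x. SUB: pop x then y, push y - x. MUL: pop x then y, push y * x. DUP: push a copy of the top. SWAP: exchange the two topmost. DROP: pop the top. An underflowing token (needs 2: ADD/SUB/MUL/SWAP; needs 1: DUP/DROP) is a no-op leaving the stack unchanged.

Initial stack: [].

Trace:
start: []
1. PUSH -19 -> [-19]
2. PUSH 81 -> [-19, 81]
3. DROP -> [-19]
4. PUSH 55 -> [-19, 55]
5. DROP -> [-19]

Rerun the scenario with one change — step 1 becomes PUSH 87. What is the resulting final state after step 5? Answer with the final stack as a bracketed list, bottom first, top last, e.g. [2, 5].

(re-executing from step 1 with the substitution; state before step 1: [])
1. PUSH 87 -> [87]
2. PUSH 81 -> [87, 81]
3. DROP -> [87]
4. PUSH 55 -> [87, 55]
5. DROP -> [87]

[87]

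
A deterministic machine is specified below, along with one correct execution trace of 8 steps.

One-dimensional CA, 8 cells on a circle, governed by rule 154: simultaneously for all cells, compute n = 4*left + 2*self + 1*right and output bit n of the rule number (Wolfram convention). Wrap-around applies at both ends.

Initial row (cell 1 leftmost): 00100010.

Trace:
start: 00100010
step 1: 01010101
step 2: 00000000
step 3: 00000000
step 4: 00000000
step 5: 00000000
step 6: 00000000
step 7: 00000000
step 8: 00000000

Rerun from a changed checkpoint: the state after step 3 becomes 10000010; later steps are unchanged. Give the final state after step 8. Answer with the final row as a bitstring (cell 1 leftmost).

00000000

state after step 3 := 10000010
step 4: 01000100
step 5: 10101010
step 6: 00000000
step 7: 00000000
step 8: 00000000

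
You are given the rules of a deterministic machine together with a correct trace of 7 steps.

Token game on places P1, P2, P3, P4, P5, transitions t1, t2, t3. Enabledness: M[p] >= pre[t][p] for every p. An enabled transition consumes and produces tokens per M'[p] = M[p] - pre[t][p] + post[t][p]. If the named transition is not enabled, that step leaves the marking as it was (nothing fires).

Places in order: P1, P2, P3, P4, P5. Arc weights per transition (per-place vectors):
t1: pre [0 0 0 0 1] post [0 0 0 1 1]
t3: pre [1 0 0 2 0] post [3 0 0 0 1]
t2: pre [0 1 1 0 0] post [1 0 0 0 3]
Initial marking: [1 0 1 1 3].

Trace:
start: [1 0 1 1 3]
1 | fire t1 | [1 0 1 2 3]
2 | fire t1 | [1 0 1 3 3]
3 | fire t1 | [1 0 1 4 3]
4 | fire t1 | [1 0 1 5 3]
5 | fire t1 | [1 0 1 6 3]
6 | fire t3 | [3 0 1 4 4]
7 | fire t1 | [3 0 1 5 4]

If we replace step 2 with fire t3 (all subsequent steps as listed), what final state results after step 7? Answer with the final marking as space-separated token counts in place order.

(re-executing from step 2 with the substitution; state before step 2: [1 0 1 2 3])
2 | fire t3 | [3 0 1 0 4]
3 | fire t1 | [3 0 1 1 4]
4 | fire t1 | [3 0 1 2 4]
5 | fire t1 | [3 0 1 3 4]
6 | fire t3 | [5 0 1 1 5]
7 | fire t1 | [5 0 1 2 5]

5 0 1 2 5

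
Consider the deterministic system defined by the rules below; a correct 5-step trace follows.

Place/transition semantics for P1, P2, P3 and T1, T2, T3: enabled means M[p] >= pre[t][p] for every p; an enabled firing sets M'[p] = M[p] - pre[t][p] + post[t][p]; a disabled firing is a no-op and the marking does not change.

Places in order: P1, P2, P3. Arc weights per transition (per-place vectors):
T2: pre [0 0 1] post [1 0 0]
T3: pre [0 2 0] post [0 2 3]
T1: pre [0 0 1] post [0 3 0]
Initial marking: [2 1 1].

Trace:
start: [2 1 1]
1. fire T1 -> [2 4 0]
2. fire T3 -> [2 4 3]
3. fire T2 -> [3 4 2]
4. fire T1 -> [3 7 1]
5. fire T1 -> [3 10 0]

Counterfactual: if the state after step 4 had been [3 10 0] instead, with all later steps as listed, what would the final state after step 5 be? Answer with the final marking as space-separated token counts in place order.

state after step 4 := [3 10 0]
5. fire T1 -> [3 10 0]

3 10 0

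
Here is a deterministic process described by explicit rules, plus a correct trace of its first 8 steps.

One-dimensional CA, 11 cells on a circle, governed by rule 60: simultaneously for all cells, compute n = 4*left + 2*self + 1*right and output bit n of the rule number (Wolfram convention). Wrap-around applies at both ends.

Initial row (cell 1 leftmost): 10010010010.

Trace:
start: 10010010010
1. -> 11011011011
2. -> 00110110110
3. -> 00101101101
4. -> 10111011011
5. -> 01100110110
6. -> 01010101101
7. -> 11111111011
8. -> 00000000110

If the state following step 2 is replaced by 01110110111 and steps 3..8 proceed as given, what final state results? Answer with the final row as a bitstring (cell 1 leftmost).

state after step 2 := 01110110111
3. -> 11001101100
4. -> 10101011010
5. -> 11111110111
6. -> 00000001100
7. -> 00000001010
8. -> 00000001111

00000001111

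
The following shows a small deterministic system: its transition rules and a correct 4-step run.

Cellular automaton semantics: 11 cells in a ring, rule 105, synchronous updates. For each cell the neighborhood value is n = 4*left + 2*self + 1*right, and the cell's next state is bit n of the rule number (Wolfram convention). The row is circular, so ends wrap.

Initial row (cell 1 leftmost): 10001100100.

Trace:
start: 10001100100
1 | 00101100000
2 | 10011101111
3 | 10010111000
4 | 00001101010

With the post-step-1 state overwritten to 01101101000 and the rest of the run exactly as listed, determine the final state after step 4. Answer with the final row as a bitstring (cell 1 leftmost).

01011000010

state after step 1 := 01101101000
2 | 01111110011
3 | 11000010011
4 | 01011000010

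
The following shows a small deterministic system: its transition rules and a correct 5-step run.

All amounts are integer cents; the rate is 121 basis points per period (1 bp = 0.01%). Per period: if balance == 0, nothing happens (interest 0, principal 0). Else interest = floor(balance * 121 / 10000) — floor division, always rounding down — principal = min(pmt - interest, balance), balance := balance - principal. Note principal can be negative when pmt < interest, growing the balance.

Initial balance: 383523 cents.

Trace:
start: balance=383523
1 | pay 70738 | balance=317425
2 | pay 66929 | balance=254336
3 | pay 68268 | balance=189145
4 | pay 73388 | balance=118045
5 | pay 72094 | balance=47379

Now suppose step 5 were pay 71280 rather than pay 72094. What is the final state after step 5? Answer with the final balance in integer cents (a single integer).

(re-executing from step 5 with the substitution; state before step 5: balance=118045)
5 | pay 71280 | balance=48193

48193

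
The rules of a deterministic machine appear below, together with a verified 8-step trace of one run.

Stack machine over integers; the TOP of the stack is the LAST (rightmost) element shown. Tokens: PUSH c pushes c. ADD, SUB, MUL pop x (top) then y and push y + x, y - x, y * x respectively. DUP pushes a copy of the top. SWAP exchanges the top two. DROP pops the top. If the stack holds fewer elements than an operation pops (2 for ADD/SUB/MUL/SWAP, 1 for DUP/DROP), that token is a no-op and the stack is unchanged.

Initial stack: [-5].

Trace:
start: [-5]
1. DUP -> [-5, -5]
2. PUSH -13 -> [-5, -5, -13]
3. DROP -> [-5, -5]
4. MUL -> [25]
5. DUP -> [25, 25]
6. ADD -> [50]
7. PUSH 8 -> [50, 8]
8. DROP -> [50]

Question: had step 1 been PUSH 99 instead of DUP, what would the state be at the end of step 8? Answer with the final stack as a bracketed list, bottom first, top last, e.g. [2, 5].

(re-executing from step 1 with the substitution; state before step 1: [-5])
1. PUSH 99 -> [-5, 99]
2. PUSH -13 -> [-5, 99, -13]
3. DROP -> [-5, 99]
4. MUL -> [-495]
5. DUP -> [-495, -495]
6. ADD -> [-990]
7. PUSH 8 -> [-990, 8]
8. DROP -> [-990]

[-990]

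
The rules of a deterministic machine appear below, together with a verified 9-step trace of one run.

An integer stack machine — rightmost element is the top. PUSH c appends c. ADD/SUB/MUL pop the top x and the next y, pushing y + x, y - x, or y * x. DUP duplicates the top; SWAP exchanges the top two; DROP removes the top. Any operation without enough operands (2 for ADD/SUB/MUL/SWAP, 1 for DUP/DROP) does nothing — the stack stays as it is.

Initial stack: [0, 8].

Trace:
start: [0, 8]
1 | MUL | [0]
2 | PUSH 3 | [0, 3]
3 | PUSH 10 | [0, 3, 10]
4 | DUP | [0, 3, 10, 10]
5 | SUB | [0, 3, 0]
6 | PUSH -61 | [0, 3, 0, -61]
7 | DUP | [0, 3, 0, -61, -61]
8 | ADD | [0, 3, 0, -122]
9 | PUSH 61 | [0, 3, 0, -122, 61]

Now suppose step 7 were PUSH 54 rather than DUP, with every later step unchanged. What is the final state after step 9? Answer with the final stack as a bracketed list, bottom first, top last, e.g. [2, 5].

[0, 3, 0, -7, 61]

(re-executing from step 7 with the substitution; state before step 7: [0, 3, 0, -61])
7 | PUSH 54 | [0, 3, 0, -61, 54]
8 | ADD | [0, 3, 0, -7]
9 | PUSH 61 | [0, 3, 0, -7, 61]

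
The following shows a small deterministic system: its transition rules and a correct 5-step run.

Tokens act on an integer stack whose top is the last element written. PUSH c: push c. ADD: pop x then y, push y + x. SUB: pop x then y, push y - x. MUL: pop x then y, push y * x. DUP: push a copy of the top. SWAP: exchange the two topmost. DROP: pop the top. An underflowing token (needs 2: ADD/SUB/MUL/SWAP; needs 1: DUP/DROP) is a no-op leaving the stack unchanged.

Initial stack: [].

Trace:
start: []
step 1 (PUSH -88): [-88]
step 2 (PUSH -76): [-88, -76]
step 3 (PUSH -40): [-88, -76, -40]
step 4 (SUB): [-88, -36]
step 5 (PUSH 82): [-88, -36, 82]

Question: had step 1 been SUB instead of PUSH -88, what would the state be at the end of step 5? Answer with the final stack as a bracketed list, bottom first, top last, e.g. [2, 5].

[-36, 82]

(re-executing from step 1 with the substitution; state before step 1: [])
step 1 (SUB): []
step 2 (PUSH -76): [-76]
step 3 (PUSH -40): [-76, -40]
step 4 (SUB): [-36]
step 5 (PUSH 82): [-36, 82]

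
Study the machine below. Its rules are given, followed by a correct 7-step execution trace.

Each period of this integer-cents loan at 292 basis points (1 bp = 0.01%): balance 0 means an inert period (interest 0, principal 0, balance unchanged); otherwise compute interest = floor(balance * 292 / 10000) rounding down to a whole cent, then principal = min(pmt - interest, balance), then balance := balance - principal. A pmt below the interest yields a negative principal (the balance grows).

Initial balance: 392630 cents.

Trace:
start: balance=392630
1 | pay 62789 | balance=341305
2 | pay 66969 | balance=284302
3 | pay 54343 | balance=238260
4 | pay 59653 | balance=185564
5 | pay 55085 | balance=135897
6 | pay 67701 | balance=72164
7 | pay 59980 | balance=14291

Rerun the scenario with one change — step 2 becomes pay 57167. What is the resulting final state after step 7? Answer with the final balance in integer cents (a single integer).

25609

(re-executing from step 2 with the substitution; state before step 2: balance=341305)
2 | pay 57167 | balance=294104
3 | pay 54343 | balance=248348
4 | pay 59653 | balance=195946
5 | pay 55085 | balance=146582
6 | pay 67701 | balance=83161
7 | pay 59980 | balance=25609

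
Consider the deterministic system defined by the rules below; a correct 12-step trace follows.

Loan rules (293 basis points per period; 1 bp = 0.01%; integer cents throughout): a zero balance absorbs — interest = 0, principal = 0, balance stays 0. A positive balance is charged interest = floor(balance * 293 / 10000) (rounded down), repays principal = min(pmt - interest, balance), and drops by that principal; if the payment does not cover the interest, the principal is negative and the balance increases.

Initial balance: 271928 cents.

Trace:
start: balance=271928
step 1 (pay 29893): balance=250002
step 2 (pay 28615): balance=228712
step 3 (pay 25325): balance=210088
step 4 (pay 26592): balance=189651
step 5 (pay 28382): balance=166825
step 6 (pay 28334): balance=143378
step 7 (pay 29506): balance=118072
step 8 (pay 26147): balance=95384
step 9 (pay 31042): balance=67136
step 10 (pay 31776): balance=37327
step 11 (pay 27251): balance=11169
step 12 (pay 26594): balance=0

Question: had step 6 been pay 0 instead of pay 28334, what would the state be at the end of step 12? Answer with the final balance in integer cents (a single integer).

18598

(re-executing from step 6 with the substitution; state before step 6: balance=166825)
step 6 (pay 0): balance=171712
step 7 (pay 29506): balance=147237
step 8 (pay 26147): balance=125404
step 9 (pay 31042): balance=98036
step 10 (pay 31776): balance=69132
step 11 (pay 27251): balance=43906
step 12 (pay 26594): balance=18598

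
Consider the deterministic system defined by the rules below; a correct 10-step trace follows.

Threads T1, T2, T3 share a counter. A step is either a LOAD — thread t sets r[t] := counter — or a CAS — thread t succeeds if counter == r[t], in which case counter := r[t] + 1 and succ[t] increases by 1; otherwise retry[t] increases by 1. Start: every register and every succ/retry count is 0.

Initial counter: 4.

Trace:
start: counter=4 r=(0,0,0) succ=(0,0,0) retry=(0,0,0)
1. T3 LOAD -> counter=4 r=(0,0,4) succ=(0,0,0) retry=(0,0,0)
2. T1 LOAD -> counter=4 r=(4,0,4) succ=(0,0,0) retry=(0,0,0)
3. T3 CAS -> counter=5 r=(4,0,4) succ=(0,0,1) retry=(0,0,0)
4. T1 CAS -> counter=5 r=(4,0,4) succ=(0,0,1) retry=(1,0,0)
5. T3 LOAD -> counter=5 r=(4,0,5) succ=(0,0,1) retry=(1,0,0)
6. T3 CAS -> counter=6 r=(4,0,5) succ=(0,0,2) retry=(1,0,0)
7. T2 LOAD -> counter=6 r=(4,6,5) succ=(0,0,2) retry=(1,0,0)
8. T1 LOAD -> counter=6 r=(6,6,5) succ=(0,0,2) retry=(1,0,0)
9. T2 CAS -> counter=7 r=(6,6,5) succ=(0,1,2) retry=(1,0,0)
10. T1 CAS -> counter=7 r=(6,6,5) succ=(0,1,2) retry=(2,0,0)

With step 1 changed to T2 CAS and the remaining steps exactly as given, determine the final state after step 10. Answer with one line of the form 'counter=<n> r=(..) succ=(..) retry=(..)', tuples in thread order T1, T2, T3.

(re-executing from step 1 with the substitution; state before step 1: counter=4 r=(0,0,0) succ=(0,0,0) retry=(0,0,0))
1. T2 CAS -> counter=4 r=(0,0,0) succ=(0,0,0) retry=(0,1,0)
2. T1 LOAD -> counter=4 r=(4,0,0) succ=(0,0,0) retry=(0,1,0)
3. T3 CAS -> counter=4 r=(4,0,0) succ=(0,0,0) retry=(0,1,1)
4. T1 CAS -> counter=5 r=(4,0,0) succ=(1,0,0) retry=(0,1,1)
5. T3 LOAD -> counter=5 r=(4,0,5) succ=(1,0,0) retry=(0,1,1)
6. T3 CAS -> counter=6 r=(4,0,5) succ=(1,0,1) retry=(0,1,1)
7. T2 LOAD -> counter=6 r=(4,6,5) succ=(1,0,1) retry=(0,1,1)
8. T1 LOAD -> counter=6 r=(6,6,5) succ=(1,0,1) retry=(0,1,1)
9. T2 CAS -> counter=7 r=(6,6,5) succ=(1,1,1) retry=(0,1,1)
10. T1 CAS -> counter=7 r=(6,6,5) succ=(1,1,1) retry=(1,1,1)

counter=7 r=(6,6,5) succ=(1,1,1) retry=(1,1,1)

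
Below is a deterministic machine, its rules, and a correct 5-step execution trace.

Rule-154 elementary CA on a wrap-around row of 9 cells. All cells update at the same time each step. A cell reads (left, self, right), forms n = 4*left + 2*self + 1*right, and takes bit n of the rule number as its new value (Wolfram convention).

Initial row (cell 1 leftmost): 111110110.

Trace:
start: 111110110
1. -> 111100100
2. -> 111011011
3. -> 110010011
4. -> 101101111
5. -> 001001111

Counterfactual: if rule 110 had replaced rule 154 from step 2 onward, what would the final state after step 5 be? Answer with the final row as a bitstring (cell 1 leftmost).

(re-executing steps 2..5 under rule 110; state before step 2: 111100100)
2. -> 100101101
3. -> 101111111
4. -> 111000000
5. -> 101000001

101000001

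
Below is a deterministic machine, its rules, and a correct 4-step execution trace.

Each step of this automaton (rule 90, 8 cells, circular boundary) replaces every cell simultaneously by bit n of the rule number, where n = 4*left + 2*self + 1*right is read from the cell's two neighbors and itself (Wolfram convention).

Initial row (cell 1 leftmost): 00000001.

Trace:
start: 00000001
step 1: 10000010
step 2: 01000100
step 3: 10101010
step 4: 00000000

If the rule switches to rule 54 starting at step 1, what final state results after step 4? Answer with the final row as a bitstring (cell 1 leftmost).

00010001

(re-executing steps 1..4 under rule 54; state before step 1: 00000001)
step 1: 10000011
step 2: 01000100
step 3: 11101110
step 4: 00010001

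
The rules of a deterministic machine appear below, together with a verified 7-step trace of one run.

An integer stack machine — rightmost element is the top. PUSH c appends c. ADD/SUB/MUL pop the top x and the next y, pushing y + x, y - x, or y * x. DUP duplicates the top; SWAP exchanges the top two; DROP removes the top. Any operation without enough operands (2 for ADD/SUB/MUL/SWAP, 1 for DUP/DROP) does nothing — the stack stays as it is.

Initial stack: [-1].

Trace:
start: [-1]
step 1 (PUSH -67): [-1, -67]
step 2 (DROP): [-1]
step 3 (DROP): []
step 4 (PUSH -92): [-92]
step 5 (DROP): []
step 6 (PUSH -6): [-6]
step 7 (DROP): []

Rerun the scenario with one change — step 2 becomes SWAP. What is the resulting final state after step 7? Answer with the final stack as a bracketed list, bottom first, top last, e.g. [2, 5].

[-67]

(re-executing from step 2 with the substitution; state before step 2: [-1, -67])
step 2 (SWAP): [-67, -1]
step 3 (DROP): [-67]
step 4 (PUSH -92): [-67, -92]
step 5 (DROP): [-67]
step 6 (PUSH -6): [-67, -6]
step 7 (DROP): [-67]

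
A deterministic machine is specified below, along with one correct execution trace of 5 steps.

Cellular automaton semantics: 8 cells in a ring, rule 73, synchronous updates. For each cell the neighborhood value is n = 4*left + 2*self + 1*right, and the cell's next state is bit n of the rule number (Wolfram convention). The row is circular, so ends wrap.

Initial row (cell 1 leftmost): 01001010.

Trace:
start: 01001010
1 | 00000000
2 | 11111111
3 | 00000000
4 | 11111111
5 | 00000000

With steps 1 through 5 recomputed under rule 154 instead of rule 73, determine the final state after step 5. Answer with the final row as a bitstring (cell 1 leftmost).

(re-executing steps 1..5 under rule 154; state before step 1: 01001010)
1 | 10110001
2 | 00101011
3 | 11000010
4 | 10100100
5 | 00011011

00011011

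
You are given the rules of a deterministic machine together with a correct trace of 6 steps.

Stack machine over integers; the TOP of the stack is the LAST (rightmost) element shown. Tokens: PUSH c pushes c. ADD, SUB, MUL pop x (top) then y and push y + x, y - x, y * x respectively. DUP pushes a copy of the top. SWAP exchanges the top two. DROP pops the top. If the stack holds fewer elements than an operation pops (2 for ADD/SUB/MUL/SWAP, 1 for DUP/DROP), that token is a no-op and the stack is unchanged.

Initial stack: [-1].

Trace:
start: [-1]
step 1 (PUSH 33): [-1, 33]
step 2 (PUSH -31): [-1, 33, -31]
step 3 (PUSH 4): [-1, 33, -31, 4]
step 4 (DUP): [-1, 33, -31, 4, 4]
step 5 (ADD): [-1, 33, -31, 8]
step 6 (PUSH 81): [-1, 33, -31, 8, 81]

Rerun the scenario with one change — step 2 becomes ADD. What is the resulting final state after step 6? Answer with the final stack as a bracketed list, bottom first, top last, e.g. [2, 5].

[32, 8, 81]

(re-executing from step 2 with the substitution; state before step 2: [-1, 33])
step 2 (ADD): [32]
step 3 (PUSH 4): [32, 4]
step 4 (DUP): [32, 4, 4]
step 5 (ADD): [32, 8]
step 6 (PUSH 81): [32, 8, 81]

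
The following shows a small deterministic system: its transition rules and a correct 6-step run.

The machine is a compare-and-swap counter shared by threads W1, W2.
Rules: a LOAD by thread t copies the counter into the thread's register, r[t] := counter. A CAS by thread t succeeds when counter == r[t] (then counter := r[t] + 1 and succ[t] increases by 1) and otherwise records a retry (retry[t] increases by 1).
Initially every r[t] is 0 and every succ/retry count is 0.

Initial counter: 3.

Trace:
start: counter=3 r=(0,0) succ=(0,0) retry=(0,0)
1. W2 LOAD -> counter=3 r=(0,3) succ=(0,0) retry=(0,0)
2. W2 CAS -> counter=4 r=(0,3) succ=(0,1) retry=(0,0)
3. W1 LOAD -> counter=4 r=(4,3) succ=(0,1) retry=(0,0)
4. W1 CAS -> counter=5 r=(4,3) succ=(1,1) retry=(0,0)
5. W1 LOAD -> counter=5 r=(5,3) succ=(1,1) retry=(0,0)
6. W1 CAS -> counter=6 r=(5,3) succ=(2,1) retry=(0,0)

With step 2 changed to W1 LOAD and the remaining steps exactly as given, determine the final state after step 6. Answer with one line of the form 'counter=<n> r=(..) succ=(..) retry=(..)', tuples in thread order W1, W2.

(re-executing from step 2 with the substitution; state before step 2: counter=3 r=(0,3) succ=(0,0) retry=(0,0))
2. W1 LOAD -> counter=3 r=(3,3) succ=(0,0) retry=(0,0)
3. W1 LOAD -> counter=3 r=(3,3) succ=(0,0) retry=(0,0)
4. W1 CAS -> counter=4 r=(3,3) succ=(1,0) retry=(0,0)
5. W1 LOAD -> counter=4 r=(4,3) succ=(1,0) retry=(0,0)
6. W1 CAS -> counter=5 r=(4,3) succ=(2,0) retry=(0,0)

counter=5 r=(4,3) succ=(2,0) retry=(0,0)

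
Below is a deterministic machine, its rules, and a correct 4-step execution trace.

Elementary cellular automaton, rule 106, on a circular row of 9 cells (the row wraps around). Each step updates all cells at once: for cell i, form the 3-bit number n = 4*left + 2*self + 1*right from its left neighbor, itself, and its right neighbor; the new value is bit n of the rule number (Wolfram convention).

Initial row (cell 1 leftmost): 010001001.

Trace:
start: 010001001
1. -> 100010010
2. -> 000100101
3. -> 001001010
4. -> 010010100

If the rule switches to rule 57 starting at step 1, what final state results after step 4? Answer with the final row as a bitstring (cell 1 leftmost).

(re-executing steps 1..4 under rule 57; state before step 1: 010001001)
1. -> 101100100
2. -> 011010010
3. -> 010101001
4. -> 101010100

101010100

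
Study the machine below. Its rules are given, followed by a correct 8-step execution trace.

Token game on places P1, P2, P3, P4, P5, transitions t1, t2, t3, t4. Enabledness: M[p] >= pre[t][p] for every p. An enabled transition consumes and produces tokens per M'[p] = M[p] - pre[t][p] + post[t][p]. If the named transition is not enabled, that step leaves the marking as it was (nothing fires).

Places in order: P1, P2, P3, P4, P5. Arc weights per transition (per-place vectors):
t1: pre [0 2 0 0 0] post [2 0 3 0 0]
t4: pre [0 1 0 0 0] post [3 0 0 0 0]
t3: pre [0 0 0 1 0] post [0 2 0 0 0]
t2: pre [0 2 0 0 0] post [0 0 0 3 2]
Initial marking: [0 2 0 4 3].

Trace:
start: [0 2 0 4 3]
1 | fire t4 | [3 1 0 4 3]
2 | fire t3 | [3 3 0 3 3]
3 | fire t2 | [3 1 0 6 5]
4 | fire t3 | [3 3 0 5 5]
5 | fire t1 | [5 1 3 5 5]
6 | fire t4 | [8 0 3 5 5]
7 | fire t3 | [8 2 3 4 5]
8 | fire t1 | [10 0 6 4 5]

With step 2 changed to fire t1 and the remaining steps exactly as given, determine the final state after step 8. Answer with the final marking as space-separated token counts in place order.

(re-executing from step 2 with the substitution; state before step 2: [3 1 0 4 3])
2 | fire t1 | [3 1 0 4 3]
3 | fire t2 | [3 1 0 4 3]
4 | fire t3 | [3 3 0 3 3]
5 | fire t1 | [5 1 3 3 3]
6 | fire t4 | [8 0 3 3 3]
7 | fire t3 | [8 2 3 2 3]
8 | fire t1 | [10 0 6 2 3]

10 0 6 2 3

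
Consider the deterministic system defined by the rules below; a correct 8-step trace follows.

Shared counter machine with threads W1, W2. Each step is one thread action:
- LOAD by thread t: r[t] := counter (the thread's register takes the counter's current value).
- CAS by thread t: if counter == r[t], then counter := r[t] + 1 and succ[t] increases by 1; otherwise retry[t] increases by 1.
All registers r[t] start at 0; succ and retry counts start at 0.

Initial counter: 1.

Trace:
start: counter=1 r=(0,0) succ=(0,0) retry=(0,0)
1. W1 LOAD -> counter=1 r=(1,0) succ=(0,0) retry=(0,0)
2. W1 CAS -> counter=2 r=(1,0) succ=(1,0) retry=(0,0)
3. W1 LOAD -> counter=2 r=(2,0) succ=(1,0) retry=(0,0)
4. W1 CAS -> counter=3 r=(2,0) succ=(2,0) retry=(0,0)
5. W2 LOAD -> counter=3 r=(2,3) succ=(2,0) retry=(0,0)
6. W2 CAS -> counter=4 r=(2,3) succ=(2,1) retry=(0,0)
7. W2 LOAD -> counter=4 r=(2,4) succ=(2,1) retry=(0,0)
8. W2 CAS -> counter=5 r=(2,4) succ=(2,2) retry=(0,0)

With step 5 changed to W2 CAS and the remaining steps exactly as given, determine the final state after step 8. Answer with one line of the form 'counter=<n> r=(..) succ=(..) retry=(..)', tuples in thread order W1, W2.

(re-executing from step 5 with the substitution; state before step 5: counter=3 r=(2,0) succ=(2,0) retry=(0,0))
5. W2 CAS -> counter=3 r=(2,0) succ=(2,0) retry=(0,1)
6. W2 CAS -> counter=3 r=(2,0) succ=(2,0) retry=(0,2)
7. W2 LOAD -> counter=3 r=(2,3) succ=(2,0) retry=(0,2)
8. W2 CAS -> counter=4 r=(2,3) succ=(2,1) retry=(0,2)

counter=4 r=(2,3) succ=(2,1) retry=(0,2)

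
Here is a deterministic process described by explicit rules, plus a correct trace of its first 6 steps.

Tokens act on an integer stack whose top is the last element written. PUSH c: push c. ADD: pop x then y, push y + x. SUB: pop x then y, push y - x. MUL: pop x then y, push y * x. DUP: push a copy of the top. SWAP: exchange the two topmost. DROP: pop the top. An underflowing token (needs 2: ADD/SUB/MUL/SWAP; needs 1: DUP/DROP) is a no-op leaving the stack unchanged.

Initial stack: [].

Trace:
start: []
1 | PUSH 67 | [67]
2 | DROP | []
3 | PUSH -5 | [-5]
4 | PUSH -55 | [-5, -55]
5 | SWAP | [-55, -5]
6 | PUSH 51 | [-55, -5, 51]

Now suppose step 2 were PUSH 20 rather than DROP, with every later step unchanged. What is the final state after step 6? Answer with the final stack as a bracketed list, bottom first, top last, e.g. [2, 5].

[67, 20, -55, -5, 51]

(re-executing from step 2 with the substitution; state before step 2: [67])
2 | PUSH 20 | [67, 20]
3 | PUSH -5 | [67, 20, -5]
4 | PUSH -55 | [67, 20, -5, -55]
5 | SWAP | [67, 20, -55, -5]
6 | PUSH 51 | [67, 20, -55, -5, 51]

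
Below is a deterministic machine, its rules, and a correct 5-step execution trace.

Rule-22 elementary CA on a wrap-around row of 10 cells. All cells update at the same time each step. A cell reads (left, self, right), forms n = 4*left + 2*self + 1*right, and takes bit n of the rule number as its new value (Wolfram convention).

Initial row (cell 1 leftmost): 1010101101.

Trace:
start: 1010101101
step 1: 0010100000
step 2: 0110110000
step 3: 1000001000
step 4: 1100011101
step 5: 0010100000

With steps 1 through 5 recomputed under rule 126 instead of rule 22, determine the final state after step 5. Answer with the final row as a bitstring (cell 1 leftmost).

(re-executing steps 1..5 under rule 126; state before step 1: 1010101101)
step 1: 1111111111
step 2: 0000000000
step 3: 0000000000
step 4: 0000000000
step 5: 0000000000

0000000000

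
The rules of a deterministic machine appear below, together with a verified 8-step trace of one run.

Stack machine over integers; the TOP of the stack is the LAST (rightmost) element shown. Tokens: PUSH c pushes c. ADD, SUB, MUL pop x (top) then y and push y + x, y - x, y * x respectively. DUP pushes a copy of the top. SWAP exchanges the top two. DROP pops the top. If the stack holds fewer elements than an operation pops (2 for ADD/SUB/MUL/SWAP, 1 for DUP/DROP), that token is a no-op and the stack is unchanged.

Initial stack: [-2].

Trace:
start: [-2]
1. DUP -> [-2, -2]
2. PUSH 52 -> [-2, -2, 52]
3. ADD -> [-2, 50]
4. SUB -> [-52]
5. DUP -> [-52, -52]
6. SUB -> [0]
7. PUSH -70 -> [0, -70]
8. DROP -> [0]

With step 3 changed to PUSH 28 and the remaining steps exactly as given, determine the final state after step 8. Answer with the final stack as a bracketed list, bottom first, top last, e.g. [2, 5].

[-2, -2, 0]

(re-executing from step 3 with the substitution; state before step 3: [-2, -2, 52])
3. PUSH 28 -> [-2, -2, 52, 28]
4. SUB -> [-2, -2, 24]
5. DUP -> [-2, -2, 24, 24]
6. SUB -> [-2, -2, 0]
7. PUSH -70 -> [-2, -2, 0, -70]
8. DROP -> [-2, -2, 0]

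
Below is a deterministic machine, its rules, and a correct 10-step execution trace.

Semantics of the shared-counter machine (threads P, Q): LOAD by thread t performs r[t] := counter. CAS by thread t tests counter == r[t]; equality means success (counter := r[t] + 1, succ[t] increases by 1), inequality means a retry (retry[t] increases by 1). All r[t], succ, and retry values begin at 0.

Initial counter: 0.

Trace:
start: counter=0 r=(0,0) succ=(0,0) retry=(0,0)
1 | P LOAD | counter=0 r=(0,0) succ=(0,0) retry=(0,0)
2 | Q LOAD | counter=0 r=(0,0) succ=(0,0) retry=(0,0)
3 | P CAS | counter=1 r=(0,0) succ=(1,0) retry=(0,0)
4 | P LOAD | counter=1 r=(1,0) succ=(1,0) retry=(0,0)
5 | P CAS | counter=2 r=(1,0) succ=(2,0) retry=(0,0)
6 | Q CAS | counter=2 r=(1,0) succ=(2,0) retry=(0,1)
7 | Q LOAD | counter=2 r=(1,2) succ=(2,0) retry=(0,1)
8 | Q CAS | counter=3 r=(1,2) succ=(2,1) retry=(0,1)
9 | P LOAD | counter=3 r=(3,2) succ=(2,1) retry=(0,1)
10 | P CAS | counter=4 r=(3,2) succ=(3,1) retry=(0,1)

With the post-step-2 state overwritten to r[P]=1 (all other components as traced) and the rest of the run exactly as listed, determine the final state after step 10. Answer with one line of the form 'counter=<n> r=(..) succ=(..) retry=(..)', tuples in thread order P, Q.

state after step 2 := counter=0 r=(1,0) succ=(0,0) retry=(0,0)
3 | P CAS | counter=0 r=(1,0) succ=(0,0) retry=(1,0)
4 | P LOAD | counter=0 r=(0,0) succ=(0,0) retry=(1,0)
5 | P CAS | counter=1 r=(0,0) succ=(1,0) retry=(1,0)
6 | Q CAS | counter=1 r=(0,0) succ=(1,0) retry=(1,1)
7 | Q LOAD | counter=1 r=(0,1) succ=(1,0) retry=(1,1)
8 | Q CAS | counter=2 r=(0,1) succ=(1,1) retry=(1,1)
9 | P LOAD | counter=2 r=(2,1) succ=(1,1) retry=(1,1)
10 | P CAS | counter=3 r=(2,1) succ=(2,1) retry=(1,1)

counter=3 r=(2,1) succ=(2,1) retry=(1,1)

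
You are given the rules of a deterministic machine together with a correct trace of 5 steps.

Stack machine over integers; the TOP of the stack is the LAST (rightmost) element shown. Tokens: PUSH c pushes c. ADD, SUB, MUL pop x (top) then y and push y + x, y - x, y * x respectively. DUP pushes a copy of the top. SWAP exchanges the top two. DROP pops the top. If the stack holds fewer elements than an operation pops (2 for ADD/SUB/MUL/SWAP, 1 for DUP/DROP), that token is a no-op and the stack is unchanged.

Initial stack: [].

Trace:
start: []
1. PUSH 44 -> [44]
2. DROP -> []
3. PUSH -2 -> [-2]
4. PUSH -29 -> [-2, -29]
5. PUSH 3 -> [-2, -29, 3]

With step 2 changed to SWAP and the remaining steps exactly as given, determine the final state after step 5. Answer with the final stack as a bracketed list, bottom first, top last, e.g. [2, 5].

[44, -2, -29, 3]

(re-executing from step 2 with the substitution; state before step 2: [44])
2. SWAP -> [44]
3. PUSH -2 -> [44, -2]
4. PUSH -29 -> [44, -2, -29]
5. PUSH 3 -> [44, -2, -29, 3]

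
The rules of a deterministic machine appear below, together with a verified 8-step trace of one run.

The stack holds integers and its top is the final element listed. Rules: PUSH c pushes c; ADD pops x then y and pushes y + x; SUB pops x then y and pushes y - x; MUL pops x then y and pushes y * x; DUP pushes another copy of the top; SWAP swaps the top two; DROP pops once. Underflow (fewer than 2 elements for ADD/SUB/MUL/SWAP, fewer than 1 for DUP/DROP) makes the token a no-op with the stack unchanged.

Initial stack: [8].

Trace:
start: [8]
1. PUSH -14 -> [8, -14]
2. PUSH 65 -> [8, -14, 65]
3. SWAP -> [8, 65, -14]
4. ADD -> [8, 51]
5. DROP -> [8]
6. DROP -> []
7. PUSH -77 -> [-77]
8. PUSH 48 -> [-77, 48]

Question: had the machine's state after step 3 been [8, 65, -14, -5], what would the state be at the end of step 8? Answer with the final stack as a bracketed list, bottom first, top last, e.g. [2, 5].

[8, -77, 48]

state after step 3 := [8, 65, -14, -5]
4. ADD -> [8, 65, -19]
5. DROP -> [8, 65]
6. DROP -> [8]
7. PUSH -77 -> [8, -77]
8. PUSH 48 -> [8, -77, 48]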